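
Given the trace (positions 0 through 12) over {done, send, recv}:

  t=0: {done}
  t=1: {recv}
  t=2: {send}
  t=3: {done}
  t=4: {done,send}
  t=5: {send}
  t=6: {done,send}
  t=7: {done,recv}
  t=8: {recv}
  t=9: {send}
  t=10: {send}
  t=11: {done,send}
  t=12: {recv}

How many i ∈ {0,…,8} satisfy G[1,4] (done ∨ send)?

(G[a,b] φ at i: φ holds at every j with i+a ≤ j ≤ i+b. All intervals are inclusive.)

3

Evaluate at each i in [0,8]:
  i=0: ✗ (fails at j=1)
  i=1: ✓ (all of [2,5])
  i=2: ✓ (all of [3,6])
  i=3: ✓ (all of [4,7])
  i=4: ✗ (fails at j=8)
  i=5: ✗ (fails at j=8)
  i=6: ✗ (fails at j=8)
  i=7: ✗ (fails at j=8)
  i=8: ✗ (fails at j=12)
Positions where it holds: {1, 2, 3} → 3.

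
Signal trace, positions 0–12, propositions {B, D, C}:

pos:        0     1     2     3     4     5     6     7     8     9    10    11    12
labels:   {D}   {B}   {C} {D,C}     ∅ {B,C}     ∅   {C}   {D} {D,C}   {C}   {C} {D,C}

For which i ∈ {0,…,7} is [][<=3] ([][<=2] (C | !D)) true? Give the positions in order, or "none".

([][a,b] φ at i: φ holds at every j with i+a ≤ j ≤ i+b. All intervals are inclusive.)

Evaluate at each i in [0,7]:
  i=0: ✗ (fails at j=0)
  i=1: ✓ (all of [1,4])
  i=2: ✓ (all of [2,5])
  i=3: ✗ (fails at j=6)
  i=4: ✗ (fails at j=6)
  i=5: ✗ (fails at j=6)
  i=6: ✗ (fails at j=6)
  i=7: ✗ (fails at j=7)

1, 2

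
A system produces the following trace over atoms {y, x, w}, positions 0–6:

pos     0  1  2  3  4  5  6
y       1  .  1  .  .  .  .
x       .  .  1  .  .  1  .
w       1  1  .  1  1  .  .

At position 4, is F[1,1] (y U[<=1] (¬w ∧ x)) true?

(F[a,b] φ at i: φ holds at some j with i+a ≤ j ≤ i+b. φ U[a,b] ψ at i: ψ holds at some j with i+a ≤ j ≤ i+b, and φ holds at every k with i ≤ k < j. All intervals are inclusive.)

Check (y U[<=1] (¬w ∧ x)) at each j in [5,5]:
  j=5: holds
Found at j=5 → formula holds.

Yes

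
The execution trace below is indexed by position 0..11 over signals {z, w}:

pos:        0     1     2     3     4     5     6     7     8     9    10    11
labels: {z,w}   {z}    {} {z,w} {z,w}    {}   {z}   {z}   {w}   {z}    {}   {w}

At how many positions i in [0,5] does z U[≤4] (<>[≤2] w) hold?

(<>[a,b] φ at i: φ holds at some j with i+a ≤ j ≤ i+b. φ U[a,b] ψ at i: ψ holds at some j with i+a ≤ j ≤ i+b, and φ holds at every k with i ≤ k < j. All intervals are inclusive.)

Evaluate at each i in [0,5]:
  i=0: ✓ (rhs at j=0)
  i=1: ✓ (rhs at j=1)
  i=2: ✓ (rhs at j=2)
  i=3: ✓ (rhs at j=3)
  i=4: ✓ (rhs at j=4)
  i=5: ✗ (lhs fails at k=5 before rhs at j=6)
Positions where it holds: {0, 1, 2, 3, 4} → 5.

5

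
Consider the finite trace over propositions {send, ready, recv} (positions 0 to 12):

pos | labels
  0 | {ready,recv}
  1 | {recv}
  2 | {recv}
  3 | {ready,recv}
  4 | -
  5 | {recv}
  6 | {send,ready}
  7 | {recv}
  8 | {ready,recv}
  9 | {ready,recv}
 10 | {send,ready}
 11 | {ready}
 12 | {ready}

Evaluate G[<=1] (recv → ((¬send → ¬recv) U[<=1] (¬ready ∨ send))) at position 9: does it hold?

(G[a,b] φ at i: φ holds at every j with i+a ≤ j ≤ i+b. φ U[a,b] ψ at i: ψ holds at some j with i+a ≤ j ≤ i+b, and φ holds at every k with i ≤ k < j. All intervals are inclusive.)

Check (recv → ((¬send → ¬recv) U[<=1] (¬ready ∨ send))) at every j in [9,10]:
  j=9: antecedent true; consequent fails → ✗
  j=10: antecedent false → ✓
Fails at j=9 → formula fails.

No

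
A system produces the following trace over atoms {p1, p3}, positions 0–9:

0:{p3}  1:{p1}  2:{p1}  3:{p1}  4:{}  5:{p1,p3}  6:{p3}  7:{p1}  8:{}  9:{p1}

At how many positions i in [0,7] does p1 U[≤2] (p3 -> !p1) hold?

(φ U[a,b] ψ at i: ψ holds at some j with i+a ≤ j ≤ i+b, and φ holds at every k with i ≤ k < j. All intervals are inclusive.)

Evaluate at each i in [0,7]:
  i=0: ✓ (rhs at j=0)
  i=1: ✓ (rhs at j=1)
  i=2: ✓ (rhs at j=2)
  i=3: ✓ (rhs at j=3)
  i=4: ✓ (rhs at j=4)
  i=5: ✓ (rhs at j=6; lhs holds on [5,5])
  i=6: ✓ (rhs at j=6)
  i=7: ✓ (rhs at j=7)
Positions where it holds: {0, 1, 2, 3, 4, 5, 6, 7} → 8.

8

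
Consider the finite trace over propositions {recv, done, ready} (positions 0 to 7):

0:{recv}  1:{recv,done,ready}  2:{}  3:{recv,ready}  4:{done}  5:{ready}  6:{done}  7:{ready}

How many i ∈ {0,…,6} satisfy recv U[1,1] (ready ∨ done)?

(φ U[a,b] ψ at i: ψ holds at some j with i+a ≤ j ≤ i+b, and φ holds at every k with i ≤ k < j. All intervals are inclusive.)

2

Evaluate at each i in [0,6]:
  i=0: ✓ (rhs at j=1; lhs holds on [0,0])
  i=1: ✗ (no rhs in [2,2])
  i=2: ✗ (lhs fails at k=2 before rhs at j=3)
  i=3: ✓ (rhs at j=4; lhs holds on [3,3])
  i=4: ✗ (lhs fails at k=4 before rhs at j=5)
  i=5: ✗ (lhs fails at k=5 before rhs at j=6)
  i=6: ✗ (lhs fails at k=6 before rhs at j=7)
Positions where it holds: {0, 3} → 2.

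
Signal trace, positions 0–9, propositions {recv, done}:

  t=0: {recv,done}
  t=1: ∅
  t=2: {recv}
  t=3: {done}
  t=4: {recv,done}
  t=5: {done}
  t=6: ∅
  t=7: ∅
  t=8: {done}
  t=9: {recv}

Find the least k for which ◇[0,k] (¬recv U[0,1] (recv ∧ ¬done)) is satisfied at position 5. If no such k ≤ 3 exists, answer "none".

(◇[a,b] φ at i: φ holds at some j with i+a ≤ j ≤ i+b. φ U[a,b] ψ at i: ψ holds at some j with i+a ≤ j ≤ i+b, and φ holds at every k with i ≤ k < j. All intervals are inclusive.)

3

Scan j = 5,6,… for (¬recv U[0,1] (recv ∧ ¬done)):
  j=5: fails
  j=6: fails
  j=7: fails
  j=8: holds
First hit at j=8, so smallest k = 8-5 = 3.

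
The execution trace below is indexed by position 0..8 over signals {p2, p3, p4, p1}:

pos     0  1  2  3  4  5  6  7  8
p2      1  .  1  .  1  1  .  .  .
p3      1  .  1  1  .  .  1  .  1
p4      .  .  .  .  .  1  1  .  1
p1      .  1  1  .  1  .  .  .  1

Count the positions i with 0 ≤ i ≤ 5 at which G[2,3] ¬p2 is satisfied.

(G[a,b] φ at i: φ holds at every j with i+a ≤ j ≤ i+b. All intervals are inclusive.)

2

Evaluate at each i in [0,5]:
  i=0: ✗ (fails at j=2)
  i=1: ✗ (fails at j=4)
  i=2: ✗ (fails at j=4)
  i=3: ✗ (fails at j=5)
  i=4: ✓ (all of [6,7])
  i=5: ✓ (all of [7,8])
Positions where it holds: {4, 5} → 2.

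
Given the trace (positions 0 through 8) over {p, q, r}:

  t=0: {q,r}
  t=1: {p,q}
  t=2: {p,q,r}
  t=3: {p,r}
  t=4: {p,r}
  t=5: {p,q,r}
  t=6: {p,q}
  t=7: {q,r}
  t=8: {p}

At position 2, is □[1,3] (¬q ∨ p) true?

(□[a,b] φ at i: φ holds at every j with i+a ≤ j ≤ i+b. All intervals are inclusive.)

True

Check (¬q ∨ p) at every j in [3,5]:
  j=3: true
  j=4: true
  j=5: true
All positions satisfy it → formula holds.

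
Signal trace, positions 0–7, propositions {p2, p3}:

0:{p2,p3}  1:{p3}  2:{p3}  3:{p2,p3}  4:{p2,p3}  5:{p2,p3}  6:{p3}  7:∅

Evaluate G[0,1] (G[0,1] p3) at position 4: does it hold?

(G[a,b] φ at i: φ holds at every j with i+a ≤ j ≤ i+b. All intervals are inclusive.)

Check G[0,1] p3 at every j in [4,5]:
  j=4: holds on [4,5]
  j=5: holds on [5,6]
All positions satisfy it → formula holds.

Holds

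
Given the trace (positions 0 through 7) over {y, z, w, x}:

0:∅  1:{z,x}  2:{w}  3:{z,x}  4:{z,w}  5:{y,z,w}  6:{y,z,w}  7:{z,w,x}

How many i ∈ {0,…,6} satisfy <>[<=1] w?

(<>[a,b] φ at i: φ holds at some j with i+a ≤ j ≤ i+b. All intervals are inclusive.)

6

Evaluate at each i in [0,6]:
  i=0: ✗ (none in [0,1])
  i=1: ✓ (witness j=2)
  i=2: ✓ (witness j=2)
  i=3: ✓ (witness j=4)
  i=4: ✓ (witness j=4)
  i=5: ✓ (witness j=5)
  i=6: ✓ (witness j=6)
Positions where it holds: {1, 2, 3, 4, 5, 6} → 6.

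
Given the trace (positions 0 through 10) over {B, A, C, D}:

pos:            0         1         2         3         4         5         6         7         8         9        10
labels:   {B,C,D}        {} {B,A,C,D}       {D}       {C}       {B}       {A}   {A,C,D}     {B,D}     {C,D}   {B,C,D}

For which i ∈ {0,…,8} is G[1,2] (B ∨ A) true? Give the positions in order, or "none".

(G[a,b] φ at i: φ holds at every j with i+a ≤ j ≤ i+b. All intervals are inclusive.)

Evaluate at each i in [0,8]:
  i=0: ✗ (fails at j=1)
  i=1: ✗ (fails at j=3)
  i=2: ✗ (fails at j=3)
  i=3: ✗ (fails at j=4)
  i=4: ✓ (all of [5,6])
  i=5: ✓ (all of [6,7])
  i=6: ✓ (all of [7,8])
  i=7: ✗ (fails at j=9)
  i=8: ✗ (fails at j=9)

4, 5, 6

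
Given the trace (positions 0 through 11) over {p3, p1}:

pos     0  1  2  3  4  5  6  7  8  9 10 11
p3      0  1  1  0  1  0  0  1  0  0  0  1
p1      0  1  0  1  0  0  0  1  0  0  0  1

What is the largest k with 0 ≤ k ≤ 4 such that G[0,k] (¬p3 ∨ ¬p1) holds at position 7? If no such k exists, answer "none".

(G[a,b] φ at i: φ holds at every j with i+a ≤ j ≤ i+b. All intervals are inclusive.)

none

(¬p3 ∨ ¬p1) must hold from j=7 onward; find where it first fails.
  j=7: fails → no k works.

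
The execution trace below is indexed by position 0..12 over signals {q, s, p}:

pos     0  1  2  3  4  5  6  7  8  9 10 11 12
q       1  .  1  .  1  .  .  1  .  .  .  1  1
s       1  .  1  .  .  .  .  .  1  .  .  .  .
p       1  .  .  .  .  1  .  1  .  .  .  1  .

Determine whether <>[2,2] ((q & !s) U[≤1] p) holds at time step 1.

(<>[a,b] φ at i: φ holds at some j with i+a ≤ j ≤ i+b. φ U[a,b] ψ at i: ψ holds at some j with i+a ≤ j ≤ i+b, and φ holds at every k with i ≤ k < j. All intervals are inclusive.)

Check ((q & !s) U[≤1] p) at each j in [3,3]:
  j=3: fails
No position in the window satisfies it → formula fails.

No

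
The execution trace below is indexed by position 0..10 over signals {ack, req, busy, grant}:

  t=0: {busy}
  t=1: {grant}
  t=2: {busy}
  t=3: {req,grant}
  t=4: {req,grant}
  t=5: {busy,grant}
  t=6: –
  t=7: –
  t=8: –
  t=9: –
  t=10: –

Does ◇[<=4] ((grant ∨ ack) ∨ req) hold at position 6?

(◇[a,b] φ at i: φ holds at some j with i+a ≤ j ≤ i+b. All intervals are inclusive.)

Does not hold

Check ((grant ∨ ack) ∨ req) at each j in [6,10]:
  j=6: false
  j=7: false
  j=8: false
  j=9: false
  j=10: false
No position in the window satisfies it → formula fails.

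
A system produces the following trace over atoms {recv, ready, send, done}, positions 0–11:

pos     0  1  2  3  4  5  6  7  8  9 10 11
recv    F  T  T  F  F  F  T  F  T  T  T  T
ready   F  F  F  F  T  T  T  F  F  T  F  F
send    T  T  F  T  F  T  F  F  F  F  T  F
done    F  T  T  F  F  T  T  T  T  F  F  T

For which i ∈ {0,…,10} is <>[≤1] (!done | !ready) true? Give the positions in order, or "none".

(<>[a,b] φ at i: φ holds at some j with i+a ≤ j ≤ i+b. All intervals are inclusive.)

0, 1, 2, 3, 4, 6, 7, 8, 9, 10

Evaluate at each i in [0,10]:
  i=0: ✓ (witness j=0)
  i=1: ✓ (witness j=1)
  i=2: ✓ (witness j=2)
  i=3: ✓ (witness j=3)
  i=4: ✓ (witness j=4)
  i=5: ✗ (none in [5,6])
  i=6: ✓ (witness j=7)
  i=7: ✓ (witness j=7)
  i=8: ✓ (witness j=8)
  i=9: ✓ (witness j=9)
  i=10: ✓ (witness j=10)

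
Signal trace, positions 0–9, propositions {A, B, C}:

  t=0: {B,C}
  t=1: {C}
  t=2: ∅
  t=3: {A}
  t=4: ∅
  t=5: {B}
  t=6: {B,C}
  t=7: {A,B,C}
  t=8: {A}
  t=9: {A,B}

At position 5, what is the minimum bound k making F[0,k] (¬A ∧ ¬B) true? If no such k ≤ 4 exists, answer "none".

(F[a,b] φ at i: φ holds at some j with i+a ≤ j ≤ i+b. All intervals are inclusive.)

none

Scan j = 5,6,… for (¬A ∧ ¬B):
  j=5: fails
  j=6: fails
  j=7: fails
  j=8: fails
  j=9: fails
No j in [5,9] satisfies it → none.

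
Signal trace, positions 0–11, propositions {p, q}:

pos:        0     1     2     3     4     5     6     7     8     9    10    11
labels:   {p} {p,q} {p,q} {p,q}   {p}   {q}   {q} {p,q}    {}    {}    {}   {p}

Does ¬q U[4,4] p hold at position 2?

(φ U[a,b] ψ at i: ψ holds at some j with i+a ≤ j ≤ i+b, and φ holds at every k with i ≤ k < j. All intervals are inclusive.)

False

Need some j in [6,6] with p, and ¬q at every k in [2,j-1].
  j=6: p false.
No j in the window works → until fails.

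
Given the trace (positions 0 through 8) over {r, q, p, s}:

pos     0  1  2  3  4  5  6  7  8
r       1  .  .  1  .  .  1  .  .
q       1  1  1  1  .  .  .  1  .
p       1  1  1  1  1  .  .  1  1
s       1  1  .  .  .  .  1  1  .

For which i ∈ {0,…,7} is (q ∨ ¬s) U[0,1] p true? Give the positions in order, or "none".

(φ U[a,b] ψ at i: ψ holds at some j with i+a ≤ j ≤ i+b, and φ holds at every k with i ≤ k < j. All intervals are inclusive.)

Evaluate at each i in [0,7]:
  i=0: ✓ (rhs at j=0)
  i=1: ✓ (rhs at j=1)
  i=2: ✓ (rhs at j=2)
  i=3: ✓ (rhs at j=3)
  i=4: ✓ (rhs at j=4)
  i=5: ✗ (no rhs in [5,6])
  i=6: ✗ (lhs fails at k=6 before rhs at j=7)
  i=7: ✓ (rhs at j=7)

0, 1, 2, 3, 4, 7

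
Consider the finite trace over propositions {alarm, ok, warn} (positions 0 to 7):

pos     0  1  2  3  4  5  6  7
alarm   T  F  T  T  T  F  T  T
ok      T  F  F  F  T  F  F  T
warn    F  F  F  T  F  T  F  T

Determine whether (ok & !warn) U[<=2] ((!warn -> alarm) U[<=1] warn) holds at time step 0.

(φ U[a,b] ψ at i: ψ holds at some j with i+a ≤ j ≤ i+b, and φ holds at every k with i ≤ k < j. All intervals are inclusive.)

Need some j in [0,2] with ((!warn -> alarm) U[<=1] warn), and (ok & !warn) at every k in [0,j-1].
  j=0: ((!warn -> alarm) U[<=1] warn) — fails.
  j=1: ((!warn -> alarm) U[<=1] warn) — fails.
  j=2: ((!warn -> alarm) U[<=1] warn) holds, but (ok & !warn) fails at k=1 → not this j.
No j in the window works → until fails.

No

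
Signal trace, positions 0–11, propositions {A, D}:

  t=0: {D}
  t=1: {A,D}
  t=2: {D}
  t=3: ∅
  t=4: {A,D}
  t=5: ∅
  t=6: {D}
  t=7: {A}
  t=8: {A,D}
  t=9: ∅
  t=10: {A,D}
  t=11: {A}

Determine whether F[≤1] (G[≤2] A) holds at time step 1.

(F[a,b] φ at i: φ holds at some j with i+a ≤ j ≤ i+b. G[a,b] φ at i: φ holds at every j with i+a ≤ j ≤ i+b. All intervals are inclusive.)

Does not hold

Check G[≤2] A at each j in [1,2]:
  j=1: fails at 2
  j=2: fails at 2
No position in the window satisfies it → formula fails.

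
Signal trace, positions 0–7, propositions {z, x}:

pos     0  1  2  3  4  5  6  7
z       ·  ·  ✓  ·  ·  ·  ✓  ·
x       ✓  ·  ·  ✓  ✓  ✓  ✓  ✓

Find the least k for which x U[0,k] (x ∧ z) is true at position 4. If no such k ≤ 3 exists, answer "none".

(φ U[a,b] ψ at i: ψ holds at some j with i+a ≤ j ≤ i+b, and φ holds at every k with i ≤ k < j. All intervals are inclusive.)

2

Need earliest j ≥ 4 with (x ∧ z), and x at every k in [4,j-1].
  j=4: rhs fails.
  j=5: rhs fails.
  j=6: rhs holds; lhs holds on [4,5]. k = 2.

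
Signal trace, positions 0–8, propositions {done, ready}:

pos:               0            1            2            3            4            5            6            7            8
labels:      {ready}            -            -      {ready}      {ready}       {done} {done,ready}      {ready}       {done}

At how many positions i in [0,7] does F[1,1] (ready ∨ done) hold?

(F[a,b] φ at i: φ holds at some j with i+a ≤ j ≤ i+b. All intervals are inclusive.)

Evaluate at each i in [0,7]:
  i=0: ✗ (none in [1,1])
  i=1: ✗ (none in [2,2])
  i=2: ✓ (witness j=3)
  i=3: ✓ (witness j=4)
  i=4: ✓ (witness j=5)
  i=5: ✓ (witness j=6)
  i=6: ✓ (witness j=7)
  i=7: ✓ (witness j=8)
Positions where it holds: {2, 3, 4, 5, 6, 7} → 6.

6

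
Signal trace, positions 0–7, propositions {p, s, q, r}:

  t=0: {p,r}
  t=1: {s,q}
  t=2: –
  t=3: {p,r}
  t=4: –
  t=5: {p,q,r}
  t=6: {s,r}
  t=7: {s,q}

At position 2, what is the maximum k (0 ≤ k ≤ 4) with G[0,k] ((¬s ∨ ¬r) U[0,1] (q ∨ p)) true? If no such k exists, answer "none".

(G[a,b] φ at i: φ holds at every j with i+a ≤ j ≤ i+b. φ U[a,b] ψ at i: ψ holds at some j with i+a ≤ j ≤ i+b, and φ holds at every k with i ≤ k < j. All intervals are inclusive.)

3

((¬s ∨ ¬r) U[0,1] (q ∨ p)) must hold from j=2 onward; find where it first fails.
  j=2: holds
  j=3: holds
  j=4: holds
  j=5: holds
  j=6: fails
Holds on [2,5], so largest k = 3.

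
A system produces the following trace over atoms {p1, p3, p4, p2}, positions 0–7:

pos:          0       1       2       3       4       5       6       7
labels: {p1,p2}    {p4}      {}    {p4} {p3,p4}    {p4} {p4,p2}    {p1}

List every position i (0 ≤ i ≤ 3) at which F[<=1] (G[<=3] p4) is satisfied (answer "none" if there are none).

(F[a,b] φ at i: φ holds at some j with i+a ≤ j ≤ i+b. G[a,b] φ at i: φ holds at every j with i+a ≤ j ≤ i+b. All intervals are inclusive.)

Evaluate at each i in [0,3]:
  i=0: ✗ (none in [0,1])
  i=1: ✗ (none in [1,2])
  i=2: ✓ (witness j=3)
  i=3: ✓ (witness j=3)

2, 3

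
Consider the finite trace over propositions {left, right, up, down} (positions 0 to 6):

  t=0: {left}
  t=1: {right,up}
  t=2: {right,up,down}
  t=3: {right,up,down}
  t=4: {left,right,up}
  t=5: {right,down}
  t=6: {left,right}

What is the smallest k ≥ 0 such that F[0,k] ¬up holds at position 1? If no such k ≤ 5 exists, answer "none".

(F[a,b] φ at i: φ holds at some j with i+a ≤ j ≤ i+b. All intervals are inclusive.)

4

Scan j = 1,2,… for ¬up:
  j=1: fails
  j=2: fails
  j=3: fails
  j=4: fails
  j=5: holds
First hit at j=5, so smallest k = 5-1 = 4.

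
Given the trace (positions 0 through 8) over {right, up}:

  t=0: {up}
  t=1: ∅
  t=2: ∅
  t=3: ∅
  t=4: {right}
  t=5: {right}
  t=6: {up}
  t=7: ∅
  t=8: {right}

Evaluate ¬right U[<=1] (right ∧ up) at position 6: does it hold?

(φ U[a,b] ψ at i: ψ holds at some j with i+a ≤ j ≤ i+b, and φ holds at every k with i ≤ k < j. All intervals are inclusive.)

No

Need some j in [6,7] with (right ∧ up), and ¬right at every k in [6,j-1].
  j=6: (right ∧ up) false.
  j=7: (right ∧ up) false.
No j in the window works → until fails.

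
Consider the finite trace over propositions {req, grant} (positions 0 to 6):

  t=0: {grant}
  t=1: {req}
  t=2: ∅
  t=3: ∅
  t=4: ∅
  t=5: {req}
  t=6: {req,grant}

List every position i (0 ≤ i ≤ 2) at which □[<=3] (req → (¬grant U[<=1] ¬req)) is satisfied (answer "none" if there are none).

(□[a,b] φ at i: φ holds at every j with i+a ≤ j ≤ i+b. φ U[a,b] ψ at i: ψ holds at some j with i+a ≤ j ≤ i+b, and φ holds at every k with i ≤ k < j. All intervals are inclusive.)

0, 1

Evaluate at each i in [0,2]:
  i=0: ✓ (all of [0,3])
  i=1: ✓ (all of [1,4])
  i=2: ✗ (fails at j=5)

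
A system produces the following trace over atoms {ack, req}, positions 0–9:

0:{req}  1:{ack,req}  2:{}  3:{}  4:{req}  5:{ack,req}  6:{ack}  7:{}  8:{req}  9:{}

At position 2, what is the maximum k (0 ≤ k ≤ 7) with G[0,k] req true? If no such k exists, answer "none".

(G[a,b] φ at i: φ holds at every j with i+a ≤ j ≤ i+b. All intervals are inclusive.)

req must hold from j=2 onward; find where it first fails.
  j=2: fails → no k works.

none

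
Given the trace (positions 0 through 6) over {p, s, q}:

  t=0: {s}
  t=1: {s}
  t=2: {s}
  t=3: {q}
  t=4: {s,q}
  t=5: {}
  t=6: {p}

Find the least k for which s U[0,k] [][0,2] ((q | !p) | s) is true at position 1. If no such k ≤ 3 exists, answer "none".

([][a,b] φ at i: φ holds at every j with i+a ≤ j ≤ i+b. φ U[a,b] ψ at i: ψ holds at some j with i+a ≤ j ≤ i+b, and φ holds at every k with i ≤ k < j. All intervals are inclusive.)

0

Need earliest j ≥ 1 with [][0,2] ((q | !p) | s), and s at every k in [1,j-1].
  j=1: rhs holds (empty prefix). k = 0.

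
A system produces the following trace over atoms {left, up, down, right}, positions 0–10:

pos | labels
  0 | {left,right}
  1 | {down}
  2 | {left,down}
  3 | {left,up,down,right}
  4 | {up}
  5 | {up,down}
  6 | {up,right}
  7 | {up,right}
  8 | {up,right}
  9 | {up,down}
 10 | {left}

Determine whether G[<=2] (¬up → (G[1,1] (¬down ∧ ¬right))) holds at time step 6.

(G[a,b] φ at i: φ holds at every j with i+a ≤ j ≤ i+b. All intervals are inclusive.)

Check (¬up → (G[1,1] (¬down ∧ ¬right))) at every j in [6,8]:
  j=6: antecedent false → ✓
  j=7: antecedent false → ✓
  j=8: antecedent false → ✓
All positions satisfy it → formula holds.

Yes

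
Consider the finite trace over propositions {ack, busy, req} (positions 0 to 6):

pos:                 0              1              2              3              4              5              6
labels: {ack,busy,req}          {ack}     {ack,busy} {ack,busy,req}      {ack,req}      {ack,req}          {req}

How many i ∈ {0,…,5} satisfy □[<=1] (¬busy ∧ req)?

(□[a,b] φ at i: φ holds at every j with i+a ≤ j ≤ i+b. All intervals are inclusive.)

Evaluate at each i in [0,5]:
  i=0: ✗ (fails at j=0)
  i=1: ✗ (fails at j=1)
  i=2: ✗ (fails at j=2)
  i=3: ✗ (fails at j=3)
  i=4: ✓ (all of [4,5])
  i=5: ✓ (all of [5,6])
Positions where it holds: {4, 5} → 2.

2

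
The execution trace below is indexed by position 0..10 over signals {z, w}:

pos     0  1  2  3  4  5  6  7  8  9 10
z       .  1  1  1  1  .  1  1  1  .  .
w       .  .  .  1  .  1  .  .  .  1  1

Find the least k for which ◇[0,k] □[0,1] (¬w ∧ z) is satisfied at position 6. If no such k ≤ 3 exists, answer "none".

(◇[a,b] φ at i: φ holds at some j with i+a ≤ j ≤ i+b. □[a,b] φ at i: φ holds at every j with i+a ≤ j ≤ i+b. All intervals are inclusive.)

Scan j = 6,7,… for □[0,1] (¬w ∧ z):
  j=6: holds
First hit at j=6, so smallest k = 6-6 = 0.

0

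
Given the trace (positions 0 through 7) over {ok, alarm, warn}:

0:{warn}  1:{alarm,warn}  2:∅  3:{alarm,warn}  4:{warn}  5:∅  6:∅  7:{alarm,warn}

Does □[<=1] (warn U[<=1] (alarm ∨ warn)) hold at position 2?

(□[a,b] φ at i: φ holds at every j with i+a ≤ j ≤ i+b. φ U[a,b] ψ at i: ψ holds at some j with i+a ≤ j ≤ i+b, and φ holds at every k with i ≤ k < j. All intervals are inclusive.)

No

Check (warn U[<=1] (alarm ∨ warn)) at every j in [2,3]:
  j=2: fails
  j=3: holds
Fails at j=2 → formula fails.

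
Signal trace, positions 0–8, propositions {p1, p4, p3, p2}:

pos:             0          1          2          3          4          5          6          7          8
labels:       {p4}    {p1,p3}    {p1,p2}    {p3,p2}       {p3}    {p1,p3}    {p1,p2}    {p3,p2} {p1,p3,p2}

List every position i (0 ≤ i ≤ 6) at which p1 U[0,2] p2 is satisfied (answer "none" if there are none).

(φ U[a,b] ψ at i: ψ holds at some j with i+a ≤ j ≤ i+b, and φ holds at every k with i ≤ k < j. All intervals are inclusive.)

1, 2, 3, 5, 6

Evaluate at each i in [0,6]:
  i=0: ✗ (lhs fails at k=0 before rhs at j=2)
  i=1: ✓ (rhs at j=2; lhs holds on [1,1])
  i=2: ✓ (rhs at j=2)
  i=3: ✓ (rhs at j=3)
  i=4: ✗ (lhs fails at k=4 before rhs at j=6)
  i=5: ✓ (rhs at j=6; lhs holds on [5,5])
  i=6: ✓ (rhs at j=6)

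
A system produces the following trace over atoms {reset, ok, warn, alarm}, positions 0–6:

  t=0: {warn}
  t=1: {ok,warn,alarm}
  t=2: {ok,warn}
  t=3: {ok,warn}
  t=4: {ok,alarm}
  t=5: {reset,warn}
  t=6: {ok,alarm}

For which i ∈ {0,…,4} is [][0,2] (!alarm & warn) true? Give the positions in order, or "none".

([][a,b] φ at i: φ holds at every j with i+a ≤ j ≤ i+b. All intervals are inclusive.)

none

Evaluate at each i in [0,4]:
  i=0: ✗ (fails at j=1)
  i=1: ✗ (fails at j=1)
  i=2: ✗ (fails at j=4)
  i=3: ✗ (fails at j=4)
  i=4: ✗ (fails at j=4)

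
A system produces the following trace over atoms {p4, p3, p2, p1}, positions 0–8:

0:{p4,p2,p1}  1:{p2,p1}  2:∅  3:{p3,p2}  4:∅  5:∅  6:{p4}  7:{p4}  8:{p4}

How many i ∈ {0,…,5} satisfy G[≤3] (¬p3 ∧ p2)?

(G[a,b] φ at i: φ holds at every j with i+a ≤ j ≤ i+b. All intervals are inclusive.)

0

Evaluate at each i in [0,5]:
  i=0: ✗ (fails at j=2)
  i=1: ✗ (fails at j=2)
  i=2: ✗ (fails at j=2)
  i=3: ✗ (fails at j=3)
  i=4: ✗ (fails at j=4)
  i=5: ✗ (fails at j=5)
Positions where it holds: {} → 0.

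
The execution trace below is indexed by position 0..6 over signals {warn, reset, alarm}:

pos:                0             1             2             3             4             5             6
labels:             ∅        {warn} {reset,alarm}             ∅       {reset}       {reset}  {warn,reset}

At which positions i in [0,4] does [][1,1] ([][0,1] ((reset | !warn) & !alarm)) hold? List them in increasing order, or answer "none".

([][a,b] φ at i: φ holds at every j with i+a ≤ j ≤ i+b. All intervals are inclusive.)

Evaluate at each i in [0,4]:
  i=0: ✗ (fails at j=1)
  i=1: ✗ (fails at j=2)
  i=2: ✓ (all of [3,3])
  i=3: ✓ (all of [4,4])
  i=4: ✓ (all of [5,5])

2, 3, 4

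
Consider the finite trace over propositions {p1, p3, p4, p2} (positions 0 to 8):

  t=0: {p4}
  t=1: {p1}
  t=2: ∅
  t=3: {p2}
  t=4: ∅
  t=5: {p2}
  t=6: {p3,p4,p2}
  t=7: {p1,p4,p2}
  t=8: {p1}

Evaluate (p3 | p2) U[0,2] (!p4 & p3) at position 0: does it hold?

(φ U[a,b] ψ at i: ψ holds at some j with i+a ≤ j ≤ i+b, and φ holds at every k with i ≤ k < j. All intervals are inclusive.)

Does not hold

Need some j in [0,2] with (!p4 & p3), and (p3 | p2) at every k in [0,j-1].
  j=0: (!p4 & p3) false.
  j=1: (!p4 & p3) false.
  j=2: (!p4 & p3) false.
No j in the window works → until fails.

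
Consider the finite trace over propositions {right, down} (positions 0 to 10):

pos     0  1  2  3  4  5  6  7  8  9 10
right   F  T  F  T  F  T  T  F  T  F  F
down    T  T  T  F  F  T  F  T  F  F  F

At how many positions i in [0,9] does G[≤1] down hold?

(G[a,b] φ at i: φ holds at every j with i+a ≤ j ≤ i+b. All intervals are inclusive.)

Evaluate at each i in [0,9]:
  i=0: ✓ (all of [0,1])
  i=1: ✓ (all of [1,2])
  i=2: ✗ (fails at j=3)
  i=3: ✗ (fails at j=3)
  i=4: ✗ (fails at j=4)
  i=5: ✗ (fails at j=6)
  i=6: ✗ (fails at j=6)
  i=7: ✗ (fails at j=8)
  i=8: ✗ (fails at j=8)
  i=9: ✗ (fails at j=9)
Positions where it holds: {0, 1} → 2.

2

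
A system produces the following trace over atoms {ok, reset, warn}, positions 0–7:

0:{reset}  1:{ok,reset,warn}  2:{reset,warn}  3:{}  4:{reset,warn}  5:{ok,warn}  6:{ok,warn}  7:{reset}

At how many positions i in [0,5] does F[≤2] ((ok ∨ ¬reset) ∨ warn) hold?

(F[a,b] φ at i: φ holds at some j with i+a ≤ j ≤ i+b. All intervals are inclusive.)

Evaluate at each i in [0,5]:
  i=0: ✓ (witness j=1)
  i=1: ✓ (witness j=1)
  i=2: ✓ (witness j=2)
  i=3: ✓ (witness j=3)
  i=4: ✓ (witness j=4)
  i=5: ✓ (witness j=5)
Positions where it holds: {0, 1, 2, 3, 4, 5} → 6.

6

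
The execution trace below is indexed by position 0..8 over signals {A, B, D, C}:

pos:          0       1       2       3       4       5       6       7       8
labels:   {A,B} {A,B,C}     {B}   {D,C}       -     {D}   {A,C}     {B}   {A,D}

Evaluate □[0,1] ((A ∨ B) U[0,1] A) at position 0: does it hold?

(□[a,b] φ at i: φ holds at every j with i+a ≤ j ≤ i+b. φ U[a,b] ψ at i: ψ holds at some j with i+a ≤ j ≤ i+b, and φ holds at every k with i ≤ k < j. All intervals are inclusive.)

Yes

Check ((A ∨ B) U[0,1] A) at every j in [0,1]:
  j=0: holds
  j=1: holds
All positions satisfy it → formula holds.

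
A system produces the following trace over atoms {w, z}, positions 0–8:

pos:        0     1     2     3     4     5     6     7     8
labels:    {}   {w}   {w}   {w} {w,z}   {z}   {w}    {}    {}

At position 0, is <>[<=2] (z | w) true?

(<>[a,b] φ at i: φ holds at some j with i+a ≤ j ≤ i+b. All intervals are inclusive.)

Yes

Check (z | w) at each j in [0,2]:
  j=0: false
  j=1: true
  j=2: true
Found at j=1 → formula holds.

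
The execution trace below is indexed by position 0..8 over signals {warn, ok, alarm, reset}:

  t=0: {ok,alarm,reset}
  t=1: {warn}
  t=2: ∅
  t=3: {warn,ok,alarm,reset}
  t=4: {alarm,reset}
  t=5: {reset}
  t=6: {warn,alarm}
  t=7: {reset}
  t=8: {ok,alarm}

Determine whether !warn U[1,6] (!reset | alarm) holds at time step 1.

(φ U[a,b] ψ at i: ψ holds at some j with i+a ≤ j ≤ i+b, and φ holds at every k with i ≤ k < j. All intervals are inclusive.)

Need some j in [2,7] with (!reset | alarm), and !warn at every k in [1,j-1].
  j=2: (!reset | alarm) holds, but !warn fails at k=1 → not this j.
  j=3: (!reset | alarm) holds, but !warn fails at k=1 → not this j.
  j=4: (!reset | alarm) holds, but !warn fails at k=1 → not this j.
  j=5: (!reset | alarm) false.
  j=6: (!reset | alarm) holds, but !warn fails at k=1 → not this j.
  j=7: (!reset | alarm) false.
No j in the window works → until fails.

False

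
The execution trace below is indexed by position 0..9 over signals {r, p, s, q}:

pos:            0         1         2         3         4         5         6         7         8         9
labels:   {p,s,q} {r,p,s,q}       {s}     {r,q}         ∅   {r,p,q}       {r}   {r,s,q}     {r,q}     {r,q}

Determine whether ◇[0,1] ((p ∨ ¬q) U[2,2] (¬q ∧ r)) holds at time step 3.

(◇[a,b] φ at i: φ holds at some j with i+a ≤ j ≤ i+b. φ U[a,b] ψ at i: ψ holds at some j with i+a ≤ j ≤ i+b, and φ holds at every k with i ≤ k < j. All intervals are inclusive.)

Check ((p ∨ ¬q) U[2,2] (¬q ∧ r)) at each j in [3,4]:
  j=3: fails
  j=4: holds
Found at j=4 → formula holds.

True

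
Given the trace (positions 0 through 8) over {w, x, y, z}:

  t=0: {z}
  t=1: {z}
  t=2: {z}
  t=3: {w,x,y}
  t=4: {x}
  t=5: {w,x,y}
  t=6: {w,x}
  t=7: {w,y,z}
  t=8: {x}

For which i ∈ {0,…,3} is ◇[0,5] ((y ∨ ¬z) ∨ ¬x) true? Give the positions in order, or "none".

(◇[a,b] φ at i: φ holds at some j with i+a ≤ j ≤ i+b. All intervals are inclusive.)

Evaluate at each i in [0,3]:
  i=0: ✓ (witness j=0)
  i=1: ✓ (witness j=1)
  i=2: ✓ (witness j=2)
  i=3: ✓ (witness j=3)

0, 1, 2, 3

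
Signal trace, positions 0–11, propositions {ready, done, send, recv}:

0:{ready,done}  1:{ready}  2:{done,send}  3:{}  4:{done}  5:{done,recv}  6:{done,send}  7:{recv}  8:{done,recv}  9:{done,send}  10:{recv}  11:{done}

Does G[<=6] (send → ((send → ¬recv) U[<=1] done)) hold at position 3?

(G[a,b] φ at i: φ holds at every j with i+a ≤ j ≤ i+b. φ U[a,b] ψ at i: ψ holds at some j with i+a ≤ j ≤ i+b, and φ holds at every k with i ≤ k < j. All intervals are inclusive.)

Yes

Check (send → ((send → ¬recv) U[<=1] done)) at every j in [3,9]:
  j=3: antecedent false → ✓
  j=4: antecedent false → ✓
  j=5: antecedent false → ✓
  j=6: antecedent true; consequent holds → ✓
  j=7: antecedent false → ✓
  j=8: antecedent false → ✓
  j=9: antecedent true; consequent holds → ✓
All positions satisfy it → formula holds.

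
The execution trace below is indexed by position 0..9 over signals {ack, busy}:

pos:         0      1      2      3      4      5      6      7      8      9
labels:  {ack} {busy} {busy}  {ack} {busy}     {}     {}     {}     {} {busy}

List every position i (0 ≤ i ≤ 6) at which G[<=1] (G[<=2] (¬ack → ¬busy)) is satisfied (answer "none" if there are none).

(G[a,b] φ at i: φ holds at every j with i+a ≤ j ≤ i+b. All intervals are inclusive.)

Evaluate at each i in [0,6]:
  i=0: ✗ (fails at j=0)
  i=1: ✗ (fails at j=1)
  i=2: ✗ (fails at j=2)
  i=3: ✗ (fails at j=3)
  i=4: ✗ (fails at j=4)
  i=5: ✓ (all of [5,6])
  i=6: ✗ (fails at j=7)

5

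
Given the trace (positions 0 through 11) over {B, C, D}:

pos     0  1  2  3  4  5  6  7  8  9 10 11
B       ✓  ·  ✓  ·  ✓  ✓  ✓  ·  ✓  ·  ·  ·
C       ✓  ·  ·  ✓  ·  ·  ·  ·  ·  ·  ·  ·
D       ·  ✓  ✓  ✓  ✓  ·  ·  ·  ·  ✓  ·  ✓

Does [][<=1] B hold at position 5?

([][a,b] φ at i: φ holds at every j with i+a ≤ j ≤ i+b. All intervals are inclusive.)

Holds

Check B at every j in [5,6]:
  j=5: true
  j=6: true
All positions satisfy it → formula holds.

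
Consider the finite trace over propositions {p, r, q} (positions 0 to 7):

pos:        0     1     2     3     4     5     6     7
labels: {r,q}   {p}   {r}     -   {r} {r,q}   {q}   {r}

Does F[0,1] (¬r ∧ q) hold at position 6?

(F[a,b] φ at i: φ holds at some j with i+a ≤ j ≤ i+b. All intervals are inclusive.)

Check (¬r ∧ q) at each j in [6,7]:
  j=6: true
  j=7: false
Found at j=6 → formula holds.

Holds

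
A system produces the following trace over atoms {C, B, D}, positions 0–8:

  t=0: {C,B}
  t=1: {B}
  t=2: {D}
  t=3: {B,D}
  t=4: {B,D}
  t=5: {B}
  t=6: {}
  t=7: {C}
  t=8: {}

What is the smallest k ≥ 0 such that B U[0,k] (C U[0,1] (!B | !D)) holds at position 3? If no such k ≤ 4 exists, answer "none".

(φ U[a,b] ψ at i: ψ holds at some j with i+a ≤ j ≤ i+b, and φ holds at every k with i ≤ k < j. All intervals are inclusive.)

2

Need earliest j ≥ 3 with (C U[0,1] (!B | !D)), and B at every k in [3,j-1].
  j=3: rhs fails.
  j=4: rhs fails.
  j=5: rhs holds; lhs holds on [3,4]. k = 2.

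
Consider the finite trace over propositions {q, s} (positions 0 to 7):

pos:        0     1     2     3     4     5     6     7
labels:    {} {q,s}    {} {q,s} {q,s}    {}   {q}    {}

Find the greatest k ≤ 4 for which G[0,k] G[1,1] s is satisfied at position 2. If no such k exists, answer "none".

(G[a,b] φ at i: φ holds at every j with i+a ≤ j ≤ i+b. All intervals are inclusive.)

G[1,1] s must hold from j=2 onward; find where it first fails.
  j=2: holds
  j=3: holds
  j=4: fails
Holds on [2,3], so largest k = 1.

1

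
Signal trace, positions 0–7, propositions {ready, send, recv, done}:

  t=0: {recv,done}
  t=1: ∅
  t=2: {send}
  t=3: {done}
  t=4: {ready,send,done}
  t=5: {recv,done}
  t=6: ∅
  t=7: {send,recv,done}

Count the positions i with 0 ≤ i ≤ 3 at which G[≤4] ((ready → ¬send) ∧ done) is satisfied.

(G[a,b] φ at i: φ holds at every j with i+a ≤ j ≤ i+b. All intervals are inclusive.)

Evaluate at each i in [0,3]:
  i=0: ✗ (fails at j=1)
  i=1: ✗ (fails at j=1)
  i=2: ✗ (fails at j=2)
  i=3: ✗ (fails at j=4)
Positions where it holds: {} → 0.

0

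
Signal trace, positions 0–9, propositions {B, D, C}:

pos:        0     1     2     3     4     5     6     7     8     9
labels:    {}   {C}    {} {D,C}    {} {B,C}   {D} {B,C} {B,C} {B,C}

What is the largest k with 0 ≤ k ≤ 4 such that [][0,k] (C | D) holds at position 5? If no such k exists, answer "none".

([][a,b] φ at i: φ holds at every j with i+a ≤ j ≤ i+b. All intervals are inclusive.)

(C | D) must hold from j=5 onward; find where it first fails.
  j=5: holds
  j=6: holds
  j=7: holds
  j=8: holds
  j=9: holds
Holds through j=9; largest k = 4.

4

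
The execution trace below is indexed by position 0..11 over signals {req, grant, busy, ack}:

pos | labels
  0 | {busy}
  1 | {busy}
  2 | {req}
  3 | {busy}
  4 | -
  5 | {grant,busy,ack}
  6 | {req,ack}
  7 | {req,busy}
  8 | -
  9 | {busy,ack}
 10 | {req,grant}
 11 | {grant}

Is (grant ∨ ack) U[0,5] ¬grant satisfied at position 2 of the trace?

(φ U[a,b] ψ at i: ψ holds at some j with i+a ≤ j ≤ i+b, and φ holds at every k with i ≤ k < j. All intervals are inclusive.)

Holds

Need some j in [2,7] with ¬grant, and (grant ∨ ack) at every k in [2,j-1].
  j=2: ¬grant holds; no prefix to check → satisfied.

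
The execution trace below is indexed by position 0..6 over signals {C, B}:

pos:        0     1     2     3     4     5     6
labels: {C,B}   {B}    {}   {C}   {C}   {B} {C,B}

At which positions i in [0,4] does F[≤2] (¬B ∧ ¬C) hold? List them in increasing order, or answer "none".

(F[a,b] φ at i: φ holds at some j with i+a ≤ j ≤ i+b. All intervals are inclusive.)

Evaluate at each i in [0,4]:
  i=0: ✓ (witness j=2)
  i=1: ✓ (witness j=2)
  i=2: ✓ (witness j=2)
  i=3: ✗ (none in [3,5])
  i=4: ✗ (none in [4,6])

0, 1, 2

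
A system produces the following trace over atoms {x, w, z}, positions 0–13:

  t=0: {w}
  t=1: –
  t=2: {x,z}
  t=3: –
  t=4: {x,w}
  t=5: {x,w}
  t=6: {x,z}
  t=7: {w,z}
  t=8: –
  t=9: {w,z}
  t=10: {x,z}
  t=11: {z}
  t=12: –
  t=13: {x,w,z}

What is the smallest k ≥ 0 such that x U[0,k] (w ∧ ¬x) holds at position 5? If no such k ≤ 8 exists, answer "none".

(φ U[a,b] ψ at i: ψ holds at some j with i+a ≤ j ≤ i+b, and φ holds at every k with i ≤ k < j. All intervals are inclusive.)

2

Need earliest j ≥ 5 with (w ∧ ¬x), and x at every k in [5,j-1].
  j=5: rhs fails.
  j=6: rhs fails.
  j=7: rhs holds; lhs holds on [5,6]. k = 2.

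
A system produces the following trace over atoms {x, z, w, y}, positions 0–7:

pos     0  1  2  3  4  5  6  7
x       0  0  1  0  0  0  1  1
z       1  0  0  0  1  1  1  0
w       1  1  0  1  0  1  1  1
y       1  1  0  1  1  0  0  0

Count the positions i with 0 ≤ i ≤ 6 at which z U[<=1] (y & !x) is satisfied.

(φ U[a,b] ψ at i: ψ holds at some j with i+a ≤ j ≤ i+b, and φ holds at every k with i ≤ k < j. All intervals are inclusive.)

4

Evaluate at each i in [0,6]:
  i=0: ✓ (rhs at j=0)
  i=1: ✓ (rhs at j=1)
  i=2: ✗ (lhs fails at k=2 before rhs at j=3)
  i=3: ✓ (rhs at j=3)
  i=4: ✓ (rhs at j=4)
  i=5: ✗ (no rhs in [5,6])
  i=6: ✗ (no rhs in [6,7])
Positions where it holds: {0, 1, 3, 4} → 4.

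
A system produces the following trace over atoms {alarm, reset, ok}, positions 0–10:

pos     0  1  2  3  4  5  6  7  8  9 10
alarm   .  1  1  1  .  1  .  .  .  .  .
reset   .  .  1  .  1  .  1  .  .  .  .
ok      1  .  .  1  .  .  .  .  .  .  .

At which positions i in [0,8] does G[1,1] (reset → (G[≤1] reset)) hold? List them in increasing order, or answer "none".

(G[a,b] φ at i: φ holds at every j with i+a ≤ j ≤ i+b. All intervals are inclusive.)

Evaluate at each i in [0,8]:
  i=0: ✓ (all of [1,1])
  i=1: ✗ (fails at j=2)
  i=2: ✓ (all of [3,3])
  i=3: ✗ (fails at j=4)
  i=4: ✓ (all of [5,5])
  i=5: ✗ (fails at j=6)
  i=6: ✓ (all of [7,7])
  i=7: ✓ (all of [8,8])
  i=8: ✓ (all of [9,9])

0, 2, 4, 6, 7, 8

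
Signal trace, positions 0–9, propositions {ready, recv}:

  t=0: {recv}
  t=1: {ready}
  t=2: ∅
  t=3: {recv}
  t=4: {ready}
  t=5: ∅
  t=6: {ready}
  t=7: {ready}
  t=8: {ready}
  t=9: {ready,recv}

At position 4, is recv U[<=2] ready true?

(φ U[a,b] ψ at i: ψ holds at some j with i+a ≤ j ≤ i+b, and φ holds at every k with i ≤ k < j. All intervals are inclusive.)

Holds

Need some j in [4,6] with ready, and recv at every k in [4,j-1].
  j=4: ready holds; no prefix to check → satisfied.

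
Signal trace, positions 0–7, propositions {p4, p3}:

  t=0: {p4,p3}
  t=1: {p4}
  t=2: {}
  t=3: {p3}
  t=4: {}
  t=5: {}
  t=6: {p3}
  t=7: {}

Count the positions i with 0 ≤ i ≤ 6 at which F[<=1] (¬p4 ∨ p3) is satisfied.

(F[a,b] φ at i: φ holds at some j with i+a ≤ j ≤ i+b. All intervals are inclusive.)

Evaluate at each i in [0,6]:
  i=0: ✓ (witness j=0)
  i=1: ✓ (witness j=2)
  i=2: ✓ (witness j=2)
  i=3: ✓ (witness j=3)
  i=4: ✓ (witness j=4)
  i=5: ✓ (witness j=5)
  i=6: ✓ (witness j=6)
Positions where it holds: {0, 1, 2, 3, 4, 5, 6} → 7.

7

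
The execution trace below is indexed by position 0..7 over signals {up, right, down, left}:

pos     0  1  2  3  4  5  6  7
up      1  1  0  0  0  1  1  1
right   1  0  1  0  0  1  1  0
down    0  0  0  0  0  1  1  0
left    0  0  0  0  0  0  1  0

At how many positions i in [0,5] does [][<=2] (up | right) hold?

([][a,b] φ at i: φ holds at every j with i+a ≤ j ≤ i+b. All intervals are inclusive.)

2

Evaluate at each i in [0,5]:
  i=0: ✓ (all of [0,2])
  i=1: ✗ (fails at j=3)
  i=2: ✗ (fails at j=3)
  i=3: ✗ (fails at j=3)
  i=4: ✗ (fails at j=4)
  i=5: ✓ (all of [5,7])
Positions where it holds: {0, 5} → 2.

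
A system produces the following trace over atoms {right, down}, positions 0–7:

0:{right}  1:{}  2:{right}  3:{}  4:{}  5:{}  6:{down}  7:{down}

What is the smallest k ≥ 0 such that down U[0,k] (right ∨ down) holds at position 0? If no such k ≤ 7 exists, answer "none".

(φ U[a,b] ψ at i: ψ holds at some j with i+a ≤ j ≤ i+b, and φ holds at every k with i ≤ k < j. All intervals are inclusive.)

0

Need earliest j ≥ 0 with (right ∨ down), and down at every k in [0,j-1].
  j=0: rhs holds (empty prefix). k = 0.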